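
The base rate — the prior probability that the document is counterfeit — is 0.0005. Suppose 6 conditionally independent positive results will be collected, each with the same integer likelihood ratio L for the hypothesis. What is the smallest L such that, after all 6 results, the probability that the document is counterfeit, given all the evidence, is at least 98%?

Prior odds = 0.0005/0.9995 = 1/1999.
Target odds = 0.98/0.02 = 49.
Need L⁶ ≥ 49 ÷ (1/1999) = 97951.
6⁶ = 46656 < 97951 ≤ 117649 = 7⁶, so L = 7.

7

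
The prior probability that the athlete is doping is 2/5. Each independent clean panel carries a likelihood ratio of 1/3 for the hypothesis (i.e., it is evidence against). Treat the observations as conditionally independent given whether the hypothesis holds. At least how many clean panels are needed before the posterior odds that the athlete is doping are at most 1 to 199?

Prior odds: 0.4 ÷ 0.6 = 2/3.
Likelihood ratio per clean panel = 1/3.
Target odds = 1/199.
Require (1/3)ⁿ ≤ 1/199 ÷ (2/3) = 3/398.
(1/3)⁴ = 1/81 is still above 3/398 but (1/3)⁵ = 1/243 is at or below it, so n = 5.

5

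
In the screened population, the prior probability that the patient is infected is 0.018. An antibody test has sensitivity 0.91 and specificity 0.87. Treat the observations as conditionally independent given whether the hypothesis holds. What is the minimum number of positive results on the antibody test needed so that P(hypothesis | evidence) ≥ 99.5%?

Prior odds = 0.018/0.982 = 9/491.
False-positive rate = 1 − 0.87 = 0.13; likelihood ratio of a positive = 0.91/0.13 = 7.
Target odds: 0.995 ÷ 0.005 = 199.
Require 7ⁿ ≥ 199 ÷ (9/491) = 97709/9.
7⁴ = 2401 falls short of 97709/9 but 7⁵ = 16807 reaches it, so n = 5.

5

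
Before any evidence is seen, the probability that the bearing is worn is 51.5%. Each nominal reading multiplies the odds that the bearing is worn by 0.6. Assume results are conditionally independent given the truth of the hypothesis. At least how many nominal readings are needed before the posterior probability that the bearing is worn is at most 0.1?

5

Prior odds = 0.515/0.485 = 103/97.
Likelihood ratio per nominal reading = 0.6.
Target posterior odds = 0.1/0.9 = 1/9.
Require 0.6ⁿ ≤ 1/9 ÷ (103/97) = 97/927.
0.6⁴ = 0.1296 is still above 97/927 but 0.6⁵ = 0.07776 is at or below it, so n = 5.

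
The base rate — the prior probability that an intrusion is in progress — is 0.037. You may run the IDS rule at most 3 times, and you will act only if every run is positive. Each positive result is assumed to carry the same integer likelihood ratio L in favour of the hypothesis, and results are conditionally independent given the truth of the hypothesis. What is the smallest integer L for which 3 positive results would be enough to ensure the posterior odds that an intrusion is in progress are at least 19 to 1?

Prior odds = 0.037/0.963 = 37/963.
Target odds = 19.
Need L³ ≥ 19 ÷ (37/963) = 18297/37.
7³ = 343 < 18297/37 ≤ 512 = 8³, so L = 8.

8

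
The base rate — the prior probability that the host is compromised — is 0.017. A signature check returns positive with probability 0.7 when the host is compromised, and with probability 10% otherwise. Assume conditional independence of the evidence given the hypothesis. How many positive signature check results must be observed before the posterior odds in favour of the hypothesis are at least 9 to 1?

4

Prior odds: 0.017 ÷ 0.983 = 17/983.
Likelihood ratio of a positive result = 0.7/0.1 = 7.
Target odds = 9.
Need (17/983) × 7ⁿ ≥ 9, i.e. 7ⁿ ≥ 8847/17.
7³ = 343 falls short of 8847/17 but 7⁴ = 2401 reaches it, so n = 4.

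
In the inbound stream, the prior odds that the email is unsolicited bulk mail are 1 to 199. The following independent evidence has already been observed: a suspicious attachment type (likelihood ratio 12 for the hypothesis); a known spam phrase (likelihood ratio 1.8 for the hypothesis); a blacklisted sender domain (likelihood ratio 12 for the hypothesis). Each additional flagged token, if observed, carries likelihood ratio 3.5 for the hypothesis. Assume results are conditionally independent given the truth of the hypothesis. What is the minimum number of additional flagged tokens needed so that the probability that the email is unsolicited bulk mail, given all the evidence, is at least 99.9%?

Prior odds = 1/199.
Combined Bayes factor of the evidence already in hand = 12 × 1.8 × 12 = 259.2.
Odds after that evidence = (1/199) × 259.2 = 1296/995.
Target odds = 0.999/0.001 = 999.
Need 3.5ⁿ ≥ 999 ÷ (1296/995) = 36815/48.
3.5⁵ = 525.21875 falls short of 36815/48 but 3.5⁶ = 1838.265625 reaches it, so n = 6.

6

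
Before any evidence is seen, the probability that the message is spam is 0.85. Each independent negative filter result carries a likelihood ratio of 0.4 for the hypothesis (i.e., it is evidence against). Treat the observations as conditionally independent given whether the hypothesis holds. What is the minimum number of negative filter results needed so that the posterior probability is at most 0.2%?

9

Prior odds = 0.85/0.15 = 17/3.
Likelihood ratio per negative filter result = 0.4.
Target posterior odds = 0.002/0.998 = 1/499.
Need (17/3) × 0.4ⁿ ≤ 1/499, i.e. 0.4ⁿ ≤ 3/8483.
0.4⁸ = 256/390625 is still above 3/8483 but 0.4⁹ = 512/1953125 is at or below it, so n = 9.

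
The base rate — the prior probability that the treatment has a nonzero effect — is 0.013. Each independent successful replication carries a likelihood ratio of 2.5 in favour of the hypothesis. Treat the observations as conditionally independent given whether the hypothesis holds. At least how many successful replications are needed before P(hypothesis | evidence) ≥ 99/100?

Prior odds = 0.013/0.987 = 13/987.
Likelihood ratio per successful replication = 2.5.
Target posterior odds = 0.99/0.01 = 99.
Need (13/987) × 2.5ⁿ ≥ 99, i.e. 2.5ⁿ ≥ 97713/13.
2.5⁹ = 1953125/512 falls short of 97713/13 but 2.5¹⁰ = 9765625/1024 reaches it, so n = 10.

10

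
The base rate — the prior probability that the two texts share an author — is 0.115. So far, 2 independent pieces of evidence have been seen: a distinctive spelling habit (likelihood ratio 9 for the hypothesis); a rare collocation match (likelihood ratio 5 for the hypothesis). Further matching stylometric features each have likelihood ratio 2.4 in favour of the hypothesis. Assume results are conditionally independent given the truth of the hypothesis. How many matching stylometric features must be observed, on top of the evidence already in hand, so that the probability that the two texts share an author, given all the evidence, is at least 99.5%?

5

Prior odds = 0.115/0.885 = 23/177.
Combined Bayes factor of the evidence already in hand = 9 × 5 = 45.
Odds after that evidence = (23/177) × 45 = 345/59.
Target odds = 0.995/0.005 = 199.
Need 2.4ⁿ ≥ 199 ÷ (345/59) = 11741/345.
2.4⁴ = 33.1776 falls short of 11741/345 but 2.4⁵ = 79.62624 reaches it, so n = 5.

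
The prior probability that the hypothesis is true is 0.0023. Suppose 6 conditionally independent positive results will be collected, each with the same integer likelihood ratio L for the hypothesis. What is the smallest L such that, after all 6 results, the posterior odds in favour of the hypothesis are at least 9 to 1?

4

Prior odds = 0.0023/0.9977 = 23/9977.
Target odds = 9.
Need L⁶ ≥ 9 ÷ (23/9977) = 89793/23.
3⁶ = 729 < 89793/23 ≤ 4096 = 4⁶, so L = 4.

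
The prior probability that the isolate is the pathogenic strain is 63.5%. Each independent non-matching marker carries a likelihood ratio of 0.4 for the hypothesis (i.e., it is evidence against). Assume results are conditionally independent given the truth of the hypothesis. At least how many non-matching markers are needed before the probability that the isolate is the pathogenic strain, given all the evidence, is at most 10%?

Prior odds = 0.635/0.365 = 127/73.
Likelihood ratio per non-matching marker = 0.4.
Target posterior odds = 0.1/0.9 = 1/9.
Need (127/73) × 0.4ⁿ ≤ 1/9, i.e. 0.4ⁿ ≤ 73/1143.
0.4³ = 0.064 is still above 73/1143 but 0.4⁴ = 0.0256 is at or below it, so n = 4.

4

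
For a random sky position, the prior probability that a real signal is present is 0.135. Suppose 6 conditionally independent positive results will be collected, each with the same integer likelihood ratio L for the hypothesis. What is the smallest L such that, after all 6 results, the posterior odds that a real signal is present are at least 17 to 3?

Prior odds = 0.135/0.865 = 27/173.
Target odds = 17/3.
Need L⁶ ≥ 17/3 ÷ (27/173) = 2941/81.
1⁶ = 1 < 2941/81 ≤ 64 = 2⁶, so L = 2.

2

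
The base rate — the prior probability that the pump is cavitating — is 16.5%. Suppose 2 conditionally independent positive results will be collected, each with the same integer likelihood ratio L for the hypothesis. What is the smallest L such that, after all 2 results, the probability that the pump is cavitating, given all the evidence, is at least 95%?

Prior odds = 0.165/0.835 = 33/167.
Target odds = 0.95/0.05 = 19.
Need L² ≥ 19 ÷ (33/167) = 3173/33.
9² = 81 < 3173/33 ≤ 100 = 10², so L = 10.

10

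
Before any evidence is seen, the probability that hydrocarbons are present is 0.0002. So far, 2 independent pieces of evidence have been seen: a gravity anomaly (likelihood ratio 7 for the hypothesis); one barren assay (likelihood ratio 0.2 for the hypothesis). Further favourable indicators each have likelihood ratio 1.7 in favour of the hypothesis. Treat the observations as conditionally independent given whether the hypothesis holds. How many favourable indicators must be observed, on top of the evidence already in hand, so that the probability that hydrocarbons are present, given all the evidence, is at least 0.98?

Prior odds = 0.0002/0.9998 = 1/4999.
Combined Bayes factor of the evidence already in hand = 7 × 0.2 = 1.4.
Odds after that evidence = (1/4999) × 1.4 = 7/24995.
Target odds = 0.98/0.02 = 49.
Need 1.7ⁿ ≥ 49 ÷ (7/24995) = 174965.
1.7²² ≈117456 falls short of 174965 but 1.7²³ ≈199676 reaches it, so n = 23.

23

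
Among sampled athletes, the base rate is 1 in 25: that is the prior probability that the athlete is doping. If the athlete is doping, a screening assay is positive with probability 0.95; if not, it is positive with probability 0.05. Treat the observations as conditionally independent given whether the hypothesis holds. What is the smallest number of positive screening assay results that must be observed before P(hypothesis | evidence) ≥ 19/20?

Prior odds: 0.04 ÷ 0.96 = 1/24.
Likelihood ratio of a positive = 0.95/0.05 = 19.
Target odds: 0.95 ÷ 0.05 = 19.
Require 19ⁿ ≥ 19 ÷ (1/24) = 456.
19² = 361 falls short of 456 but 19³ = 6859 reaches it, so n = 3.

3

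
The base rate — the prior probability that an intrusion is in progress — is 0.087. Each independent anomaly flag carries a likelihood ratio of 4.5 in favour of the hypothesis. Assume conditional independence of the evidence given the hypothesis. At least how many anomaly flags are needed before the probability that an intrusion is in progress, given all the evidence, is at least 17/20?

Prior odds: 0.087 ÷ 0.913 = 87/913.
Likelihood ratio per anomaly flag = 4.5.
Target posterior odds = 0.85/0.15 = 17/3.
Require 4.5ⁿ ≥ 17/3 ÷ (87/913) = 15521/261.
4.5² = 20.25 falls short of 15521/261 but 4.5³ = 91.125 reaches it, so n = 3.

3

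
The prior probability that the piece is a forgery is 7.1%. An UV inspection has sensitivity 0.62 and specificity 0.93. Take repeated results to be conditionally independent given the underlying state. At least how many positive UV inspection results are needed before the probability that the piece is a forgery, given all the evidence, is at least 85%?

Prior odds: 0.071 ÷ 0.929 = 71/929.
False-positive rate = 1 − 0.93 = 0.07; likelihood ratio of a positive = 0.62/0.07 = 62/7.
Target posterior odds = 0.85/0.15 = 17/3.
Need (71/929) × (62/7)ⁿ ≥ 17/3, i.e. (62/7)ⁿ ≥ 15793/213.
(62/7)¹ = 62/7 falls short of 15793/213 but (62/7)² = 3844/49 reaches it, so n = 2.

2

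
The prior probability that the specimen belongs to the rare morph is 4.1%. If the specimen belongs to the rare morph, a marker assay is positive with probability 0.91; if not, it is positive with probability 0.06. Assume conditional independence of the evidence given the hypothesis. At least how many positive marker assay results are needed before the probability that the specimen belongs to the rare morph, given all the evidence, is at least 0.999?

Prior odds: 0.041 ÷ 0.959 = 41/959.
Likelihood ratio of a positive = 0.91/0.06 = 91/6.
Target posterior odds = 0.999/0.001 = 999.
Need (41/959) × (91/6)ⁿ ≥ 999, i.e. (91/6)ⁿ ≥ 958041/41.
(91/6)³ = 753571/216 falls short of 958041/41 but (91/6)⁴ = 68574961/1296 reaches it, so n = 4.

4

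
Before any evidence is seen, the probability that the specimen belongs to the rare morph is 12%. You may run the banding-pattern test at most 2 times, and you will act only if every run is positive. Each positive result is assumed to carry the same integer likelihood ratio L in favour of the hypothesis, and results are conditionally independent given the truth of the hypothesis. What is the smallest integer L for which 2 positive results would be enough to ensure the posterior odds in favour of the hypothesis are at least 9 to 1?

Prior odds = 0.12/0.88 = 3/22.
Target odds = 9.
Need L² ≥ 9 ÷ (3/22) = 66.
8² = 64 < 66 ≤ 81 = 9², so L = 9.

9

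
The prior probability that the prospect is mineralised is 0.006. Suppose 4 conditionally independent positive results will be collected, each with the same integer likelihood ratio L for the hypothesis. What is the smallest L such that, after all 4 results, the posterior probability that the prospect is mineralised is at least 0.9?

7

Prior odds = 0.006/0.994 = 3/497.
Target odds = 0.9/0.1 = 9.
Need L⁴ ≥ 9 ÷ (3/497) = 1491.
6⁴ = 1296 < 1491 ≤ 2401 = 7⁴, so L = 7.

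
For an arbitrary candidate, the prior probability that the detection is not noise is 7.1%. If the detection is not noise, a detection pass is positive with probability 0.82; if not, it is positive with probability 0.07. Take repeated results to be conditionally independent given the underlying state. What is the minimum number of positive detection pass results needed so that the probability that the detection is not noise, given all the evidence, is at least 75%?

Prior odds: 0.071 ÷ 0.929 = 71/929.
Likelihood ratio of a positive = 0.82/0.07 = 82/7.
Target posterior odds = 0.75/0.25 = 3.
Need (71/929) × (82/7)ⁿ ≥ 3, i.e. (82/7)ⁿ ≥ 2787/71.
(82/7)¹ = 82/7 falls short of 2787/71 but (82/7)² = 6724/49 reaches it, so n = 2.

2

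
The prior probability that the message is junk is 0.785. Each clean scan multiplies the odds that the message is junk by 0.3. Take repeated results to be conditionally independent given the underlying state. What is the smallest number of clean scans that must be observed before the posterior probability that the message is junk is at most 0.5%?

6

Prior odds = 0.785/0.215 = 157/43.
Likelihood ratio per clean scan = 0.3.
Target odds: 0.005 ÷ 0.995 = 1/199.
Need (157/43) × 0.3ⁿ ≤ 1/199, i.e. 0.3ⁿ ≤ 43/31243.
0.3⁵ = 243/100000 is still above 43/31243 but 0.3⁶ = 729/1000000 is at or below it, so n = 6.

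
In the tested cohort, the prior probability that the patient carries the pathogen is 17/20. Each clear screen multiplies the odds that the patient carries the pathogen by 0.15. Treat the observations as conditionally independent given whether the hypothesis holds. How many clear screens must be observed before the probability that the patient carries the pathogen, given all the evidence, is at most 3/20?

Prior odds = 0.85/0.15 = 17/3.
Likelihood ratio per clear screen = 0.15.
Target odds: 0.15 ÷ 0.85 = 3/17.
Require 0.15ⁿ ≤ 3/17 ÷ (17/3) = 9/289.
0.15¹ = 0.15 is still above 9/289 but 0.15² = 0.0225 is at or below it, so n = 2.

2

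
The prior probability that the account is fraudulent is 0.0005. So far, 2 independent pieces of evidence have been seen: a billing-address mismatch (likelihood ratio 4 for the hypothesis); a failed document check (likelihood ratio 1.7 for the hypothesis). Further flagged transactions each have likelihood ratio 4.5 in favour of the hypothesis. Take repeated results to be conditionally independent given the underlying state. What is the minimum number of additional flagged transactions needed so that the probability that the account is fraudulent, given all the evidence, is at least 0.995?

Prior odds = 0.0005/0.9995 = 1/1999.
Combined Bayes factor of the evidence already in hand = 4 × 1.7 = 6.8.
Odds after that evidence = (1/1999) × 6.8 = 34/9995.
Target odds = 0.995/0.005 = 199.
Need 4.5ⁿ ≥ 199 ÷ (34/9995) = 1989005/34.
4.5⁷ = 4782969/128 falls short of 1989005/34 but 4.5⁸ = 43046721/256 reaches it, so n = 8.

8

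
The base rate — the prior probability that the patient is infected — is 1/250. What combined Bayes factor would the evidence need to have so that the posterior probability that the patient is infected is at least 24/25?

5976

Prior odds = 0.004/0.996 = 1/249.
Target odds = 0.96/0.04 = 24.
Required Bayes factor = 24 ÷ (1/249) = 5976.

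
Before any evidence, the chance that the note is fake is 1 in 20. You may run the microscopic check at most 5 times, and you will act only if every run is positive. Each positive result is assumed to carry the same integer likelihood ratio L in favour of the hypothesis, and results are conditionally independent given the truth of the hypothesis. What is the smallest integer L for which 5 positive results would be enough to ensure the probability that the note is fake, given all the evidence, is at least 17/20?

Prior odds = 0.05/0.95 = 1/19.
Target odds = 0.85/0.15 = 17/3.
Need L⁵ ≥ 17/3 ÷ (1/19) = 323/3.
2⁵ = 32 < 323/3 ≤ 243 = 3⁵, so L = 3.

3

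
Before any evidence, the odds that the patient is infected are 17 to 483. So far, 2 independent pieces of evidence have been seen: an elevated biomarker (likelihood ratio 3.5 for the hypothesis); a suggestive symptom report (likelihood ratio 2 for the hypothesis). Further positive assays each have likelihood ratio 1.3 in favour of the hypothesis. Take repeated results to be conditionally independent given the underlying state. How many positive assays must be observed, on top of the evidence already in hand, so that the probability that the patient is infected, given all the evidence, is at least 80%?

Prior odds = 17/483.
Combined Bayes factor of the evidence already in hand = 3.5 × 2 = 7.
Odds after that evidence = (17/483) × 7 = 17/69.
Target odds = 0.8/0.2 = 4.
Need 1.3ⁿ ≥ 4 ÷ (17/69) = 276/17.
1.3¹⁰ ≈13.7858 falls short of 276/17 but 1.3¹¹ ≈17.9216 reaches it, so n = 11.

11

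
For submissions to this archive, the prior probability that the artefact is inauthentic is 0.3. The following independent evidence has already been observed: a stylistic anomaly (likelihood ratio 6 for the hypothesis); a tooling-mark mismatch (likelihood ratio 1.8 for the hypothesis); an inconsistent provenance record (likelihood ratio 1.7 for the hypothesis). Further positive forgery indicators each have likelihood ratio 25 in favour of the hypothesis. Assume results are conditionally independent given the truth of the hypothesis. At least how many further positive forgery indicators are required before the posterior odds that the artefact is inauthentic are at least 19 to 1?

1

Prior odds = 0.3/0.7 = 3/7.
Combined Bayes factor of the evidence already in hand = 6 × 1.8 × 1.7 = 18.36.
Odds after that evidence = (3/7) × 18.36 = 1377/175.
Target odds = 19.
Need 25ⁿ ≥ 19 ÷ (1377/175) = 3325/1377.
25¹ = 25, which meets the required 3325/1377; so n = 1.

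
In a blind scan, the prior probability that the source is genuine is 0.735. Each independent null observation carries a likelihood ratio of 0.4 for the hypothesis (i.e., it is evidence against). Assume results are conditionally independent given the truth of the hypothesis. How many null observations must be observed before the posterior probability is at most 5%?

Prior odds = 0.735/0.265 = 147/53.
Likelihood ratio per null observation = 0.4.
Target odds: 0.05 ÷ 0.95 = 1/19.
Need (147/53) × 0.4ⁿ ≤ 1/19, i.e. 0.4ⁿ ≤ 53/2793.
0.4⁴ = 0.0256 is still above 53/2793 but 0.4⁵ = 0.01024 is at or below it, so n = 5.

5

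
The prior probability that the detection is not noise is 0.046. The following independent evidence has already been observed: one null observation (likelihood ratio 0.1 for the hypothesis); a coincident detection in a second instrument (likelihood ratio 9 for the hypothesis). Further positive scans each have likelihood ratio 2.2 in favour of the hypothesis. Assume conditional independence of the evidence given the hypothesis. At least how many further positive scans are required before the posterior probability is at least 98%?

9

Prior odds = 0.046/0.954 = 23/477.
Combined Bayes factor of the evidence already in hand = 0.1 × 9 = 0.9.
Odds after that evidence = (23/477) × 0.9 = 23/530.
Target odds = 0.98/0.02 = 49.
Need 2.2ⁿ ≥ 49 ÷ (23/530) = 25970/23.
2.2⁸ = 214358881/390625 falls short of 25970/23 but 2.2⁹ ≈1207.27 reaches it, so n = 9.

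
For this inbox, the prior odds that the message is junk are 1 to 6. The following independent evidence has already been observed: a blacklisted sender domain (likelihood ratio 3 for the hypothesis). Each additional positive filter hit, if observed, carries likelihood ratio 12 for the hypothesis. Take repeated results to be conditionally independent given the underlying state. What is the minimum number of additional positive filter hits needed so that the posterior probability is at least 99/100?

Prior odds = 1/6.
Bayes factor of the evidence already in hand = 3.
Odds after that evidence = (1/6) × 3 = 0.5.
Target odds = 0.99/0.01 = 99.
Need 12ⁿ ≥ 99 ÷ 0.5 = 198.
12² = 144 falls short of 198 but 12³ = 1728 reaches it, so n = 3.

3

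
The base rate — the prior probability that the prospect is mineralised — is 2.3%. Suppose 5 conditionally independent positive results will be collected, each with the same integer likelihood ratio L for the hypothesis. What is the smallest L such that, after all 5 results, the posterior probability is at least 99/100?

Prior odds = 0.023/0.977 = 23/977.
Target odds = 0.99/0.01 = 99.
Need L⁵ ≥ 99 ÷ (23/977) = 96723/23.
5⁵ = 3125 < 96723/23 ≤ 7776 = 6⁵, so L = 6.

6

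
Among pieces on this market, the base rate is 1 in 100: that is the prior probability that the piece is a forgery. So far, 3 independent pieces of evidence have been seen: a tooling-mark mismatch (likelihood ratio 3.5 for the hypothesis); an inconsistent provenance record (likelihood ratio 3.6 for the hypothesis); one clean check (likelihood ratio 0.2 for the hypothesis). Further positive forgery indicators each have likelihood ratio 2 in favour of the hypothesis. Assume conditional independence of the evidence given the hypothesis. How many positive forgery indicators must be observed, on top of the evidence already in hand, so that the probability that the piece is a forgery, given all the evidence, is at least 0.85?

Prior odds = 0.01/0.99 = 1/99.
Combined Bayes factor of the evidence already in hand = 3.5 × 3.6 × 0.2 = 2.52.
Odds after that evidence = (1/99) × 2.52 = 7/275.
Target odds = 0.85/0.15 = 17/3.
Need 2ⁿ ≥ 17/3 ÷ (7/275) = 4675/21.
2⁷ = 128 falls short of 4675/21 but 2⁸ = 256 reaches it, so n = 8.

8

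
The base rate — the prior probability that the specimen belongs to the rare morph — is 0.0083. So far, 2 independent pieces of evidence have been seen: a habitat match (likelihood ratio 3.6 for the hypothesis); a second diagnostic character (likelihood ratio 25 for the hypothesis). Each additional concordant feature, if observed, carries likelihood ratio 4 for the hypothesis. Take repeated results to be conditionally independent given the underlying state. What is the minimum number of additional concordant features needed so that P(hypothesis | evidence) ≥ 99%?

4

Prior odds = 0.0083/0.9917 = 83/9917.
Combined Bayes factor of the evidence already in hand = 3.6 × 25 = 90.
Odds after that evidence = (83/9917) × 90 = 7470/9917.
Target odds = 0.99/0.01 = 99.
Need 4ⁿ ≥ 99 ÷ (7470/9917) = 109087/830.
4³ = 64 falls short of 109087/830 but 4⁴ = 256 reaches it, so n = 4.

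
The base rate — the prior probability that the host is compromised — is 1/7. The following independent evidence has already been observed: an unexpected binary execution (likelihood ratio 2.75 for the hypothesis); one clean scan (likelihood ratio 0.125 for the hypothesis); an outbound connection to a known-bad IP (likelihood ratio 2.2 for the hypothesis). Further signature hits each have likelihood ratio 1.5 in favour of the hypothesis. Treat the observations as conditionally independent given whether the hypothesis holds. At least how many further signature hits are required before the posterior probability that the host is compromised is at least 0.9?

Prior odds = (1/7)/(6/7) = 1/6.
Combined Bayes factor of the evidence already in hand = 2.75 × 0.125 × 2.2 = 0.75625.
Odds after that evidence = (1/6) × 0.75625 = 121/960.
Target odds = 0.9/0.1 = 9.
Need 1.5ⁿ ≥ 9 ÷ (121/960) = 8640/121.
1.5¹⁰ = 59049/1024 falls short of 8640/121 but 1.5¹¹ = 177147/2048 reaches it, so n = 11.

11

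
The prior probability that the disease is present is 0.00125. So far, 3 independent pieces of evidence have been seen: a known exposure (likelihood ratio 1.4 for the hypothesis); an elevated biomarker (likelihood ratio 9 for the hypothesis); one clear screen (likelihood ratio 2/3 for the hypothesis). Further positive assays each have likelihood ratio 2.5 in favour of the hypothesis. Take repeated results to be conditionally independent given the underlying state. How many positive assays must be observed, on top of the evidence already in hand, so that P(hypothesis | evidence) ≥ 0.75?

7

Prior odds = 0.00125/0.99875 = 1/799.
Combined Bayes factor of the evidence already in hand = 1.4 × 9 × (2/3) = 8.4.
Odds after that evidence = (1/799) × 8.4 = 42/3995.
Target odds = 0.75/0.25 = 3.
Need 2.5ⁿ ≥ 3 ÷ (42/3995) = 3995/14.
2.5⁶ = 244.140625 falls short of 3995/14 but 2.5⁷ = 610.3515625 reaches it, so n = 7.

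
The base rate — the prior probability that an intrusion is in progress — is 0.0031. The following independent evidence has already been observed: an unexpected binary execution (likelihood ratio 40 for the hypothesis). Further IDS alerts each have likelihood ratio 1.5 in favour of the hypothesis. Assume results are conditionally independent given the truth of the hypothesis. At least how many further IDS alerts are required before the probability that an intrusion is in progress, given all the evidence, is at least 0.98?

15

Prior odds = 0.0031/0.9969 = 31/9969.
Bayes factor of the evidence already in hand = 40.
Odds after that evidence = (31/9969) × 40 = 1240/9969.
Target odds = 0.98/0.02 = 49.
Need 1.5ⁿ ≥ 49 ÷ (1240/9969) = 488481/1240.
1.5¹⁴ = 4782969/16384 falls short of 488481/1240 but 1.5¹⁵ = 14348907/32768 reaches it, so n = 15.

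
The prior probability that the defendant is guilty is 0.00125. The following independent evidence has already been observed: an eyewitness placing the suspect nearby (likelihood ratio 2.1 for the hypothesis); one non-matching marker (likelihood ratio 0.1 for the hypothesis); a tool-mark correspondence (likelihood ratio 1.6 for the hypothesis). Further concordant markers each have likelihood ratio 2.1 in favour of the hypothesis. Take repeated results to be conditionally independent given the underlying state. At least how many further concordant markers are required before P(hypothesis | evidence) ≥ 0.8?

Prior odds = 0.00125/0.99875 = 1/799.
Combined Bayes factor of the evidence already in hand = 2.1 × 0.1 × 1.6 = 0.336.
Odds after that evidence = (1/799) × 0.336 = 42/99875.
Target odds = 0.8/0.2 = 4.
Need 2.1ⁿ ≥ 4 ÷ (42/99875) = 199750/21.
2.1¹² ≈7355.83 falls short of 199750/21 but 2.1¹³ ≈15447.2 reaches it, so n = 13.

13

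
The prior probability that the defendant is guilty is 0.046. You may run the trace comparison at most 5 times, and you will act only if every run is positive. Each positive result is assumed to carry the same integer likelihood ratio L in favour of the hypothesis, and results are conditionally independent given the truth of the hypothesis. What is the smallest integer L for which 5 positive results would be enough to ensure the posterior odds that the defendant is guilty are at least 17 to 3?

3

Prior odds = 0.046/0.954 = 23/477.
Target odds = 17/3.
Need L⁵ ≥ 17/3 ÷ (23/477) = 2703/23.
2⁵ = 32 < 2703/23 ≤ 243 = 3⁵, so L = 3.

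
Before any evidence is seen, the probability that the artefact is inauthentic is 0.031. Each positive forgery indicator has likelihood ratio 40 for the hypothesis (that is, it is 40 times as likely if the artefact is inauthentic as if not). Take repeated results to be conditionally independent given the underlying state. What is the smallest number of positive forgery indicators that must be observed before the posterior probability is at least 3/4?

2

Prior odds = 0.031/0.969 = 31/969.
Likelihood ratio per positive forgery indicator = 40.
Target odds: 0.75 ÷ 0.25 = 3.
Need (31/969) × 40ⁿ ≥ 3, i.e. 40ⁿ ≥ 2907/31.
40¹ = 40 falls short of 2907/31 but 40² = 1600 reaches it, so n = 2.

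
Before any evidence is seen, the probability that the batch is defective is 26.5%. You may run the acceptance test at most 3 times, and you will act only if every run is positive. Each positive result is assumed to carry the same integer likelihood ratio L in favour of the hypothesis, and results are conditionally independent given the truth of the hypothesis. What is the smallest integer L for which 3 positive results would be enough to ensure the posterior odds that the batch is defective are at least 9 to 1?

3

Prior odds = 0.265/0.735 = 53/147.
Target odds = 9.
Need L³ ≥ 9 ÷ (53/147) = 1323/53.
2³ = 8 < 1323/53 ≤ 27 = 3³, so L = 3.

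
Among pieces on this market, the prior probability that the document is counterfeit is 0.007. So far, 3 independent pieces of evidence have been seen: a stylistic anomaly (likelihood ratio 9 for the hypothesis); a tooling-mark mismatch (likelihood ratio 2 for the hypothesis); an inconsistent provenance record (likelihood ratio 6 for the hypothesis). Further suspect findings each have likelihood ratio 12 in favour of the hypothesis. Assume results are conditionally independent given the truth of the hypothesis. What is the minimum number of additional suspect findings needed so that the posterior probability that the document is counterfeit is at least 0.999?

3

Prior odds = 0.007/0.993 = 7/993.
Combined Bayes factor of the evidence already in hand = 9 × 2 × 6 = 108.
Odds after that evidence = (7/993) × 108 = 252/331.
Target odds = 0.999/0.001 = 999.
Need 12ⁿ ≥ 999 ÷ (252/331) = 36741/28.
12² = 144 falls short of 36741/28 but 12³ = 1728 reaches it, so n = 3.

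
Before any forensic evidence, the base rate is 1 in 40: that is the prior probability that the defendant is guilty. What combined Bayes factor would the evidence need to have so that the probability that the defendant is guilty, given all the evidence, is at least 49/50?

Prior odds = 0.025/0.975 = 1/39.
Target odds = 0.98/0.02 = 49.
Required Bayes factor = 49 ÷ (1/39) = 1911.

1911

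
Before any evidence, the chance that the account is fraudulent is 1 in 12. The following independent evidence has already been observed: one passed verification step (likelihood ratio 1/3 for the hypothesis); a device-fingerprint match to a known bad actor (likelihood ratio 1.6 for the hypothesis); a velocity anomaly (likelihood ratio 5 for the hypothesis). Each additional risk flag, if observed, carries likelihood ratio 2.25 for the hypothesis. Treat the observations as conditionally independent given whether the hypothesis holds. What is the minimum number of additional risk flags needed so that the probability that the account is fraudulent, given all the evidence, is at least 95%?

6

Prior odds = (1/12)/(11/12) = 1/11.
Combined Bayes factor of the evidence already in hand = (1/3) × 1.6 × 5 = 8/3.
Odds after that evidence = (1/11) × 8/3 = 8/33.
Target odds = 0.95/0.05 = 19.
Need 2.25ⁿ ≥ 19 ÷ (8/33) = 78.375.
2.25⁵ = 59049/1024 falls short of 78.375 but 2.25⁶ = 531441/4096 reaches it, so n = 6.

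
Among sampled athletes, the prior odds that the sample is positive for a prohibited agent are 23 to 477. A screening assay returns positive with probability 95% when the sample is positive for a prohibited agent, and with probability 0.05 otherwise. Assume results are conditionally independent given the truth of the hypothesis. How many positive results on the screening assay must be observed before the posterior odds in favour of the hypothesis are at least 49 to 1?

3

Prior odds = 23/477.
Likelihood ratio of a positive result = 0.95/0.05 = 19.
Target odds = 49.
Require 19ⁿ ≥ 49 ÷ (23/477) = 23373/23.
19² = 361 falls short of 23373/23 but 19³ = 6859 reaches it, so n = 3.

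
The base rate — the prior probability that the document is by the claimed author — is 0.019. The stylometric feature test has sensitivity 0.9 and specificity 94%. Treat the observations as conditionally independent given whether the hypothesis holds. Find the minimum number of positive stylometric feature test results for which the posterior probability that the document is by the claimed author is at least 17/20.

Prior odds = 0.019/0.981 = 19/981.
False-positive rate = 1 − 0.94 = 0.06; likelihood ratio of a positive = 0.9/0.06 = 15.
Target posterior odds = 0.85/0.15 = 17/3.
Need (19/981) × 15ⁿ ≥ 17/3, i.e. 15ⁿ ≥ 5559/19.
15² = 225 falls short of 5559/19 but 15³ = 3375 reaches it, so n = 3.

3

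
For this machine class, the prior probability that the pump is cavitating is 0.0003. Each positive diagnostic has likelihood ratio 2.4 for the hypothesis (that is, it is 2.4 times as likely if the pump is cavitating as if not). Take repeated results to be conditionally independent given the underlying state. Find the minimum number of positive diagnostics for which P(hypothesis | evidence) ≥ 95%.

13

Prior odds = 0.0003/0.9997 = 3/9997.
Likelihood ratio per positive diagnostic = 2.4.
Target odds: 0.95 ÷ 0.05 = 19.
Require 2.4ⁿ ≥ 19 ÷ (3/9997) = 189943/3.
2.4¹² ≈36520.3 falls short of 189943/3 but 2.4¹³ ≈87648.8 reaches it, so n = 13.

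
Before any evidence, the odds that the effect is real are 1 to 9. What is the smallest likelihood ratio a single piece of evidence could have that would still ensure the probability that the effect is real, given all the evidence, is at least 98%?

441

Prior odds = 1/9.
Target odds = 0.98/0.02 = 49.
Required Bayes factor = 49 ÷ (1/9) = 441.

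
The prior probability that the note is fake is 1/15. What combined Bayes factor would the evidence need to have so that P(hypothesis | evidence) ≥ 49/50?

686

Prior odds = (1/15)/(14/15) = 1/14.
Target odds = 0.98/0.02 = 49.
Required Bayes factor = 49 ÷ (1/14) = 686.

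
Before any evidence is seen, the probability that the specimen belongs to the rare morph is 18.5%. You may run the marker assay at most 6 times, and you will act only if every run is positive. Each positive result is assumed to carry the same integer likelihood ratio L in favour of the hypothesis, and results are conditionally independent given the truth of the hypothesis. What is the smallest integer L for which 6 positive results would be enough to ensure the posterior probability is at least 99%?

3

Prior odds = 0.185/0.815 = 37/163.
Target odds = 0.99/0.01 = 99.
Need L⁶ ≥ 99 ÷ (37/163) = 16137/37.
2⁶ = 64 < 16137/37 ≤ 729 = 3⁶, so L = 3.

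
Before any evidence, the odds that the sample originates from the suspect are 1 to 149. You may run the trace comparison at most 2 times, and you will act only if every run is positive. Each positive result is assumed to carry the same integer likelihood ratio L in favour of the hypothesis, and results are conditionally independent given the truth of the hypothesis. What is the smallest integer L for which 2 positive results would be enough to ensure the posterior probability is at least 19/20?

54

Prior odds = 1/149.
Target odds = 0.95/0.05 = 19.
Need L² ≥ 19 ÷ (1/149) = 2831.
53² = 2809 < 2831 ≤ 2916 = 54², so L = 54.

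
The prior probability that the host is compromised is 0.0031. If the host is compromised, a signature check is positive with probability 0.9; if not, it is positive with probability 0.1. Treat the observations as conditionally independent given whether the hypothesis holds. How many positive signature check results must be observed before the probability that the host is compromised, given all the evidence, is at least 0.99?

Prior odds: 0.0031 ÷ 0.9969 = 31/9969.
Likelihood ratio of a positive = 0.9/0.1 = 9.
Target odds: 0.99 ÷ 0.01 = 99.
Need (31/9969) × 9ⁿ ≥ 99, i.e. 9ⁿ ≥ 986931/31.
9⁴ = 6561 falls short of 986931/31 but 9⁵ = 59049 reaches it, so n = 5.

5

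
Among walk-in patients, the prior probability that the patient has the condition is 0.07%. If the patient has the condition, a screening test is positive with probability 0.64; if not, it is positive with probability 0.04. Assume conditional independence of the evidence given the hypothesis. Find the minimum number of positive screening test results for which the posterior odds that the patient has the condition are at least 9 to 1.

4

Prior odds = 0.0007/0.9993 = 7/9993.
Likelihood ratio of a positive = 0.64/0.04 = 16.
Target odds = 9.
Need (7/9993) × 16ⁿ ≥ 9, i.e. 16ⁿ ≥ 89937/7.
16³ = 4096 falls short of 89937/7 but 16⁴ = 65536 reaches it, so n = 4.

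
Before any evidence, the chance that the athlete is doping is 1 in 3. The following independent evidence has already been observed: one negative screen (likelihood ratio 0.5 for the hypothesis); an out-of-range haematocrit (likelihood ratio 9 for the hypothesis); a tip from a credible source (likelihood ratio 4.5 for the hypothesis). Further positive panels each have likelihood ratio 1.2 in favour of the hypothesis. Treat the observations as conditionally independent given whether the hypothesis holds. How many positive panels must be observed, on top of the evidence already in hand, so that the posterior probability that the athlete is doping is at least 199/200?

Prior odds = (1/3)/(2/3) = 0.5.
Combined Bayes factor of the evidence already in hand = 0.5 × 9 × 4.5 = 20.25.
Odds after that evidence = 0.5 × 20.25 = 10.125.
Target odds = 0.995/0.005 = 199.
Need 1.2ⁿ ≥ 199 ÷ 10.125 = 1592/81.
1.2¹⁶ ≈18.4884 falls short of 1592/81 but 1.2¹⁷ ≈22.1861 reaches it, so n = 17.

17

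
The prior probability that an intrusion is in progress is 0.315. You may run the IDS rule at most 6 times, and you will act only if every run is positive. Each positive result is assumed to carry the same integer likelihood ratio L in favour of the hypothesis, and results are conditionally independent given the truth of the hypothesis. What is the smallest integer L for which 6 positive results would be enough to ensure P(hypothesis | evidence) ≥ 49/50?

3

Prior odds = 0.315/0.685 = 63/137.
Target odds = 0.98/0.02 = 49.
Need L⁶ ≥ 49 ÷ (63/137) = 959/9.
2⁶ = 64 < 959/9 ≤ 729 = 3⁶, so L = 3.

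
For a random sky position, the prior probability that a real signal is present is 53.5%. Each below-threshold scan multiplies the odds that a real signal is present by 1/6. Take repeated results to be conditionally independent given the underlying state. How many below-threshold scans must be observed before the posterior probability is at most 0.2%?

Prior odds = 0.535/0.465 = 107/93.
Likelihood ratio per below-threshold scan = 1/6.
Target posterior odds = 0.002/0.998 = 1/499.
Need (107/93) × (1/6)ⁿ ≤ 1/499, i.e. (1/6)ⁿ ≤ 93/53393.
(1/6)³ = 1/216 is still above 93/53393 but (1/6)⁴ = 1/1296 is at or below it, so n = 4.

4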